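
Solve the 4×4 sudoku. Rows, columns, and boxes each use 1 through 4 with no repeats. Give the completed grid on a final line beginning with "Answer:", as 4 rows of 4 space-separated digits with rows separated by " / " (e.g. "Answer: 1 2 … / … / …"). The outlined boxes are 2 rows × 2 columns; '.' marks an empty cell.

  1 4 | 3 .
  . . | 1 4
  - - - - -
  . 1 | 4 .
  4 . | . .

Step 1. [r4c3∈{2}] only 2 remains possible at r4c3. So r4c3=2.
Step 2. [r4c2∈{3}] r4c2's peers cover all but 3. So r4c2=3.
Step 3. [r3c1∈{2}] nothing but 2 survives at r3c1. So r3c1=2.
Step 4. [r2c2∈{2}] only 2 remains possible at r2c2 ⇒ r2c2=2.
Step 5. [r3c4∈{3}] r3c4 has the single candidate 3 ⇒ r3c4=3.
Step 6. [r4c4∈{1}] r4c4 has the single candidate 1 ⇒ r4c4=1.
Step 7. [r2c1∈{3}] only 3 remains possible at r2c1, so r2c1=3.
Step 8. [r1c4∈{2}] r1c4 has the single candidate 2. So r1c4=2.

Answer: 1 4 3 2 / 3 2 1 4 / 2 1 4 3 / 4 3 2 1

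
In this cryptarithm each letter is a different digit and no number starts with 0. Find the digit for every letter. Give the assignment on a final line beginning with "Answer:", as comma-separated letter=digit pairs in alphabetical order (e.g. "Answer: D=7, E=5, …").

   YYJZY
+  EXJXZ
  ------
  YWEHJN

Step 1. [col 1: Y + Z ≡ N (mod 10)] Y=1 is one option consistent with column 1 (Y + Z ≡ N (mod 10), carry-in 0) — take it, so Y=1.
Step 2. [col 1: Y + Z ≡ N (mod 10)] several values work for N in column 1 (Y + Z ≡ N (mod 10), carry-in 0); try N=6. So N=6.
Step 3. [col 1: Y + Z ≡ N (mod 10)] in column 1 we have Y+Z≡N with carry-in 0; given Y=1, N=6 and digits 1,6 already taken and all letters distinct, that pins Z to 5. So Z=5.
Step 4. [col 2: Z + X ≡ J (mod 10)] no forcing yet in column 2 (carry-in 0); X=8 is free and consistent — try it, so X=8.
Step 5. [col 2: Z + X ≡ J (mod 10)] from column 2 (Z=5, X=8, carry-in 0, digits 1,5,6,8 already taken and all letters distinct): J must equal 3, so J=3.
Step 6. [col 3: J + J ≡ H (mod 10)] in column 3 we have J+J≡H with carry-in 1; given J=3 and digits 1,3,5,6,8 already taken and all letters distinct, that pins H to 7 ⇒ H=7.
Step 7. [col 4: Y + X ≡ E (mod 10)] from column 4 (Y=1, X=8, carry-in 0, digits 1,3,5,6,7,8 already taken and all letters distinct): E must equal 9 ⇒ E=9.
Step 8. [col 5: Y + E ≡ W (mod 10)] column 5 reads Y+E+carry(0)=W with Y=1, E=9; with digits 1,3,5,6,7,8,9 already taken and all letters distinct, the only value for W is 0, so W=0.

Answer: E=9, H=7, J=3, N=6, W=0, X=8, Y=1, Z=5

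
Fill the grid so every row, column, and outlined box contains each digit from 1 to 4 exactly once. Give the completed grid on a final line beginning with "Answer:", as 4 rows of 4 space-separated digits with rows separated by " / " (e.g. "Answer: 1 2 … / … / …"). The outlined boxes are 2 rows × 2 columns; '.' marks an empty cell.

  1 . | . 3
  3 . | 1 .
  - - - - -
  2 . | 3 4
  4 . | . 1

Step 1. [r2c4∈{2}] only 2 remains possible at r2c4 ⇒ r2c4=2.
Step 2. [r2c2∈{4}] r2c2 is down to just 4. So r2c2=4.
Step 3. [r1c2∈{2}] r1c2 has the single candidate 2, so r1c2=2.
Step 4. [r4c3∈{2}] r4c3 has the single candidate 2. So r4c3=2.
Step 5. [r4c2∈{3}] r4c2 has the single candidate 3. So r4c2=3.
Step 6. [r3c2∈{1}] only 1 remains possible at r3c2. So r3c2=1.
Step 7. [r1c3∈{4}] only 4 remains possible at r1c3, so r1c3=4.

Answer: 1 2 4 3 / 3 4 1 2 / 2 1 3 4 / 4 3 2 1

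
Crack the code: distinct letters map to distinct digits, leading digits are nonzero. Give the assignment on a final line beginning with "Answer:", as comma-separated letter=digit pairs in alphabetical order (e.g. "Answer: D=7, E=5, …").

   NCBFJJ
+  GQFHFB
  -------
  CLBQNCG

Step 1. [col 1: J + B ≡ G (mod 10)] column 1 (J + B ≡ G (mod 10), carry-in 0) doesn't pin B yet; pick B=4 and continue ⇒ B=4.
Step 2. [col 1: J + B ≡ G (mod 10)] J=3 is one option consistent with column 1 (J + B ≡ G (mod 10), carry-in 0) — take it, so J=3.
Step 3. [C] C is the leading digit of a 7-digit sum of two 6-digit numbers; the final carry is exactly 1 ⇒ C=1.
Step 4. [col 1: J + B ≡ G (mod 10)] column 1 reads J+B+carry(0)=G with J=3, B=4; with digits 1,3,4 already taken and all letters distinct, the only value for G is 7. So G=7.
Step 5. [col 2: J + F ≡ C (mod 10)] column 2 reads J+F+carry(0)=C with J=3, C=1; with digits 1,3,4,7 already taken and all letters distinct, the only value for F is 8, so F=8.
Step 6. [col 3: F + H ≡ N (mod 10)] no forcing yet in column 3 (carry-in 1); H=0 is free and consistent — try it. So H=0.
Step 7. [col 3: F + H ≡ N (mod 10)] in column 3 we have F+H≡N with carry-in 1; given F=8, H=0 and digits 0,1,3,4,7,8 already taken and all letters distinct, that pins N to 9, so N=9.
Step 8. [col 4: B + F ≡ Q (mod 10)] in column 4 we have B+F≡Q with carry-in 0; given B=4, F=8 and digits 0,1,3,4,7,8,9 already taken and all letters distinct, that pins Q to 2 ⇒ Q=2.
Step 9. [col 6: N + G ≡ L (mod 10)] column 6 reads N+G+carry(0)=L with N=9, G=7; with digits 0,1,2,3,4,7,8,9 already taken and all letters distinct, the only value for L is 6 ⇒ L=6.

Answer: B=4, C=1, F=8, G=7, H=0, J=3, L=6, N=9, Q=2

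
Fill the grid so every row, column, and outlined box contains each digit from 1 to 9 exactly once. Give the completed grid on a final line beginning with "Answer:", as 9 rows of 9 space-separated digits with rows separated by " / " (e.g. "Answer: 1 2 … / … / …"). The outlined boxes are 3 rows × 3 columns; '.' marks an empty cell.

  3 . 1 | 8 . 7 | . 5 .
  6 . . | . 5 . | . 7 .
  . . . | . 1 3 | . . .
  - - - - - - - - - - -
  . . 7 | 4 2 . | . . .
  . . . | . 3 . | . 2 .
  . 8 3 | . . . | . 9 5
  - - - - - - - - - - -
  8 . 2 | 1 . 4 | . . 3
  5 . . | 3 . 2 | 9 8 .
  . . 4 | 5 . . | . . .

Step 1. [r3c8∈{4,6}] col 8 places 4 nowhere but r3c8 ⇒ r3c8=4.
Step 2. [r2c6∈{9}] r2c6's peers cover all but 9. So r2c6=9.
Step 3. [r7c8∈{6}] r7c8's peers cover all but 6, so r7c8=6.
Step 4. [r9c8∈{1}] r9c8 has the single candidate 1, so r9c8=1.
Step 5. [r5c4∈{6,7,9}] r5c4 is the only open cell in col 4 admitting 9, so r5c4=9.
Step 6. [r3c3∈{5,8,9}] 9 has one home in col 3: r3c3. So r3c3=9.
Step 7. [r2c7∈{1,2,3,8}] in row 2, 3 fits only at r2c7, so r2c7=3.
Step 8. [r3c2∈{2,5,7}] 5 has one home in row 3: r3c2. So r3c2=5.
Step 9. [r9c5∈{6,7,8,9}] 8 has one home in col 5: r9c5 ⇒ r9c5=8.
Step 10. [r9c6∈{6}] only 6 remains possible at r9c6 ⇒ r9c6=6.
Step 11. [r6c6∈{1}] r6c6's peers cover all but 1, so r6c6=1.
Step 12. [r8c2∈{1,6,7}] r8c2 is the only open cell in row 8 admitting 1. So r8c2=1.
Step 13. [r2c9∈{1,2,8}] across row 2, 1 lands solely at r2c9. So r2c9=1.
Step 14. [r8c5∈{7}] r8c5 is down to just 7, so r8c5=7.
Step 15. [r2c2∈{2,4}] across row 2, 4 lands solely at r2c2. So r2c2=4.
Step 16. [r5c2∈{6}] only 6 remains possible at r5c2 ⇒ r5c2=6.
Step 17. [r6c5∈{6}] r6c5 is down to just 6, so r6c5=6.
Step 18. [r1c2∈{2}] r1c2 has the single candidate 2, so r1c2=2.
Step 19. [r1c7∈{6}] only 6 remains possible at r1c7, so r1c7=6.
Step 20. [r4c2∈{9}] r4c2 has the single candidate 9. So r4c2=9.
Step 21. [r7c2∈{7}] nothing but 7 survives at r7c2, so r7c2=7.
Step 22. [r4c6∈{5,8}] row 4 places 5 nowhere but r4c6. So r4c6=5.
Step 23. [r4c1∈{1}] only 1 remains possible at r4c1. So r4c1=1.
Step 24. [r4c7∈{8}] r4c7 is down to just 8 ⇒ r4c7=8.
Step 25. [r3c7∈{2}] only 2 remains possible at r3c7. So r3c7=2.
Step 26. [r5c1∈{4}] nothing but 4 survives at r5c1. So r5c1=4.
Step 27. [r5c9∈{7}] nothing but 7 survives at r5c9 ⇒ r5c9=7.
Step 28. [r7c7∈{5}] r7c7 is down to just 5 ⇒ r7c7=5.
Step 29. [r6c4∈{7}] only 7 remains possible at r6c4 ⇒ r6c4=7.
Step 30. [r9c9∈{2}] r9c9 is down to just 2. So r9c9=2.
Step 31. [r8c3∈{6}] r8c3's peers cover all but 6, so r8c3=6.
Step 32. [r3c9∈{8}] nothing but 8 survives at r3c9, so r3c9=8.
Step 33. [r3c4∈{6}] r3c4's peers cover all but 6, so r3c4=6.
Step 34. [r1c5∈{4}] r1c5's peers cover all but 4. So r1c5=4.
Step 35. [r2c4∈{2}] r2c4's peers cover all but 2. So r2c4=2.
Step 36. [r9c1∈{9}] r9c1's peers cover all but 9 ⇒ r9c1=9.
Step 37. [r7c5∈{9}] r7c5's peers cover all but 9, so r7c5=9.
Step 38. [r1c9∈{9}] r1c9's peers cover all but 9. So r1c9=9.
Step 39. [r4c8∈{3}] nothing but 3 survives at r4c8 ⇒ r4c8=3.
Step 40. [r6c1∈{2}] nothing but 2 survives at r6c1. So r6c1=2.
Step 41. [r5c3∈{5}] only 5 remains possible at r5c3. So r5c3=5.
Step 42. [r9c7∈{7}] only 7 remains possible at r9c7. So r9c7=7.
Step 43. [r8c9∈{4}] r8c9 is down to just 4. So r8c9=4.
Step 44. [r9c2∈{3}] r9c2 has the single candidate 3 ⇒ r9c2=3.
Step 45. [r2c3∈{8}] r2c3 has the single candidate 8 ⇒ r2c3=8.
Step 46. [r5c6∈{8}] r5c6's peers cover all but 8. So r5c6=8.
Step 47. [r4c9∈{6}] r4c9 has the single candidate 6. So r4c9=6.
Step 48. [r6c7∈{4}] only 4 remains possible at r6c7. So r6c7=4.
Step 49. [r3c1∈{7}] only 7 remains possible at r3c1, so r3c1=7.
Step 50. [r5c7∈{1}] r5c7's peers cover all but 1, so r5c7=1.

Answer: 3 2 1 8 4 7 6 5 9 / 6 4 8 2 5 9 3 7 1 / 7 5 9 6 1 3 2 4 8 / 1 9 7 4 2 5 8 3 6 / 4 6 5 9 3 8 1 2 7 / 2 8 3 7 6 1 4 9 5 / 8 7 2 1 9 4 5 6 3 / 5 1 6 3 7 2 9 8 4 / 9 3 4 5 8 6 7 1 2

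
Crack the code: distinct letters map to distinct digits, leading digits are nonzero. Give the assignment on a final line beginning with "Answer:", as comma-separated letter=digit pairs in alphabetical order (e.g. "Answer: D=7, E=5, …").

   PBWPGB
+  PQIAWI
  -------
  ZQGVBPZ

Step 1. [col 1: B + I ≡ Z (mod 10)] no forcing yet in column 1 (carry-in 0); B=3 is free and consistent — try it. So B=3.
Step 2. [col 1: B + I ≡ Z (mod 10)] no forcing yet in column 1 (carry-in 0); Z=1 is free and consistent — try it ⇒ Z=1.
Step 3. [col 1: B + I ≡ Z (mod 10)] from column 1 (B=3, Z=1, carry-in 0, digits 1,3 already taken and all letters distinct): I must equal 8. So I=8.
Step 4. [col 2: G + W ≡ P (mod 10)] column 2 (G + W ≡ P (mod 10), carry-in 1) doesn't pin G yet; pick G=5 and continue. So G=5.
Step 5. [col 2: G + W ≡ P (mod 10)] P=6 is one option consistent with column 2 (G + W ≡ P (mod 10), carry-in 1) — take it ⇒ P=6.
Step 6. [col 2: G + W ≡ P (mod 10)] in column 2 we have G+W≡P with carry-in 1; given G=5, P=6 and digits 1,3,5,6,8 already taken and all letters distinct, that pins W to 0, so W=0.
Step 7. [col 3: P + A ≡ B (mod 10)] column 3: given P=6, B=3, carry-in 0, and digits 0,1,3,5,6,8 already taken and all letters distinct, P+A≡B (mod 10) forces A=7 ⇒ A=7.
Step 8. [col 4: W + I ≡ V (mod 10)] column 4 reads W+I+carry(1)=V with W=0, I=8; with digits 0,1,3,5,6,7,8 already taken and all letters distinct, the only value for V is 9, so V=9.
Step 9. [col 5: B + Q ≡ G (mod 10)] in column 5 we have B+Q≡G with carry-in 0; given B=3, G=5 and digits 0,1,3,5,6,7,8,9 already taken and all letters distinct, that pins Q to 2 ⇒ Q=2.

Answer: A=7, B=3, G=5, I=8, P=6, Q=2, V=9, W=0, Z=1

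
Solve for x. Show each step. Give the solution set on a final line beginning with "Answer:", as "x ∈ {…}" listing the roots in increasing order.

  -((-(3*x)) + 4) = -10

Step 1. [-((-(3*x)) + 4) = -10] flip signs both sides ⇒ neg: (-(3*x)) + 4 = 10.
Step 2. [(-(3*x)) + 4 = 10] the outer +4 inverts by subtracting 4. So sub: -(3*x) = 6.
Step 3. [-(3*x) = 6] flip signs both sides, so neg: 3*x = -6.
Step 4. [3*x = -6] leading coefficient 3: divide by 3 ⇒ div: x = -2.

Answer: x ∈ {-2}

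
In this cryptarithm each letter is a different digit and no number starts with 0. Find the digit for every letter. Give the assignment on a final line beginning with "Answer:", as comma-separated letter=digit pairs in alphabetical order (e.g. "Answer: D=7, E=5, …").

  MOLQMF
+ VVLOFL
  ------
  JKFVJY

Step 1. [col 1: F + L ≡ Y (mod 10)] L=6 is one option consistent with column 1 (F + L ≡ Y (mod 10), carry-in 0) — take it, so L=6.
Step 2. [col 1: F + L ≡ Y (mod 10)] no forcing yet in column 1 (carry-in 0); Y=9 is free and consistent — try it. So Y=9.
Step 3. [col 1: F + L ≡ Y (mod 10)] in column 1 we have F+L≡Y with carry-in 0; given L=6, Y=9 and digits 6,9 already taken and all letters distinct, that pins F to 3. So F=3.
Step 4. [col 2: M + F ≡ J (mod 10)] several values work for M in column 2 (M + F ≡ J (mod 10), carry-in 0); try M=1, so M=1.
Step 5. [col 2: M + F ≡ J (mod 10)] in column 2 we have M+F≡J with carry-in 0; given M=1, F=3 and digits 1,3,6,9 already taken and all letters distinct, that pins J to 4, so J=4.
Step 6. [col 3: Q + O ≡ V (mod 10)] O=7 is one option consistent with column 3 (Q + O ≡ V (mod 10), carry-in 0) — take it, so O=7.
Step 7. [col 3: Q + O ≡ V (mod 10)] V=2 is one option consistent with column 3 (Q + O ≡ V (mod 10), carry-in 0) — take it ⇒ V=2.
Step 8. [col 3: Q + O ≡ V (mod 10)] from column 3 (O=7, V=2, carry-in 0, digits 1,2,3,4,6,7,9 already taken and all letters distinct): Q must equal 5 ⇒ Q=5.
Step 9. [col 5: O + V ≡ K (mod 10)] in column 5 we have O+V≡K with carry-in 1; given O=7, V=2 and digits 1,2,3,4,5,6,7,9 already taken and all letters distinct, that pins K to 0, so K=0.

Answer: F=3, J=4, K=0, L=6, M=1, O=7, Q=5, V=2, Y=9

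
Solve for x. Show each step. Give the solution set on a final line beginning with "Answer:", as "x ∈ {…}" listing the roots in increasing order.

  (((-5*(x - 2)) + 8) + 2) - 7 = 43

Step 1. [(((-5*(x - 2)) + 8) + 2) - 7 = 43] add 7: x sits inside (… - 7) ⇒ sub: ((-5*(x - 2)) + 8) + 2 = 50.
Step 2. [((-5*(x - 2)) + 8) + 2 = 50] +2 is outermost — subtract 2 both sides ⇒ sub: (-5*(x - 2)) + 8 = 48.
Step 3. [(-5*(x - 2)) + 8 = 48] the outer +8 inverts by subtracting 8, so sub: -5*(x - 2) = 40.
Step 4. [-5*(x - 2) = 40] divide by the outer -5, so div: x - 2 = -8.
Step 5. [x - 2 = -8] the outer -2 inverts by adding 2. So sub: x = -6.

Answer: x ∈ {-6}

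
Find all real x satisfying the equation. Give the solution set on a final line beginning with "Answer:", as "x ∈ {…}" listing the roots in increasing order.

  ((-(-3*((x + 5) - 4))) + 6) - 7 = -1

Step 1. [((-(-3*((x + 5) - 4))) + 6) - 7 = -1] add 7: x sits inside (… - 7), so sub: (-(-3*((x + 5) - 4))) + 6 = 6.
Step 2. [(-(-3*((x + 5) - 4))) + 6 = 6] peel the +6: subtract 6 from each side. So sub: -(-3*((x + 5) - 4)) = 0.
Step 3. [-(-3*((x + 5) - 4)) = 0] leading − — multiply by −1, so neg: -3*((x + 5) - 4) = 0.
Step 4. [-3*((x + 5) - 4) = 0] divide by the outer -3, so div: (x + 5) - 4 = 0.
Step 5. [(x + 5) - 4 = 0] -4 is outermost — add 4 both sides, so sub: x + 5 = 4.
Step 6. [x + 5 = 4] the outer +5 inverts by subtracting 5, so sub: x = -1.

Answer: x ∈ {-1}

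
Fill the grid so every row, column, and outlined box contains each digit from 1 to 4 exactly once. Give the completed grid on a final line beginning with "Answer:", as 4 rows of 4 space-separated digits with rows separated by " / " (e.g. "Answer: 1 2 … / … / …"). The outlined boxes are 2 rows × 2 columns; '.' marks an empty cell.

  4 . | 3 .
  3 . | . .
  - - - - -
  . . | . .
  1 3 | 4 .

Step 1. [r4c4∈{2}] only 2 remains possible at r4c4 ⇒ r4c4=2.
Step 2. [r1c4∈{1}] r1c4 is down to just 1, so r1c4=1.
Step 3. [r1c2∈{2}] r1c2 has the single candidate 2 ⇒ r1c2=2.
Step 4. [r3c4∈{3}] r3c4 has the single candidate 3 ⇒ r3c4=3.
Step 5. [r3c1∈{2}] nothing but 2 survives at r3c1. So r3c1=2.
Step 6. [r2c2∈{1}] r2c2 has the single candidate 1 ⇒ r2c2=1.
Step 7. [r2c3∈{2}] r2c3 is down to just 2, so r2c3=2.
Step 8. [r2c4∈{4}] nothing but 4 survives at r2c4, so r2c4=4.
Step 9. [r3c2∈{4}] nothing but 4 survives at r3c2. So r3c2=4.
Step 10. [r3c3∈{1}] r3c3 has the single candidate 1. So r3c3=1.

Answer: 4 2 3 1 / 3 1 2 4 / 2 4 1 3 / 1 3 4 2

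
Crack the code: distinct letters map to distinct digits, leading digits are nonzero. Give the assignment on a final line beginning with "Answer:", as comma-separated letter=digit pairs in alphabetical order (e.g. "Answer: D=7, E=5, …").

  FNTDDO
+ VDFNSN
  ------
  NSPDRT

Step 1. [col 1: O + N ≡ T (mod 10)] column 1 (O + N ≡ T (mod 10), carry-in 0) doesn't pin T yet; pick T=0 and continue ⇒ T=0.
Step 2. [col 1: O + N ≡ T (mod 10)] column 1 (O + N ≡ T (mod 10), carry-in 0) doesn't pin N yet; pick N=9 and continue ⇒ N=9.
Step 3. [col 1: O + N ≡ T (mod 10)] column 1 reads O+N+carry(0)=T with N=9, T=0; with digits 0,9 already taken and all letters distinct, the only value for O is 1 ⇒ O=1.
Step 4. [col 2: D + S ≡ R (mod 10)] column 2 (D + S ≡ R (mod 10), carry-in 1) doesn't pin R yet; pick R=6 and continue, so R=6.
Step 5. [col 2: D + S ≡ R (mod 10)] column 2 (D + S ≡ R (mod 10), carry-in 1) doesn't pin D yet; pick D=8 and continue. So D=8.
Step 6. [col 2: D + S ≡ R (mod 10)] column 2: given D=8, R=6, carry-in 1, and digits 0,1,6,8,9 already taken and all letters distinct, D+S≡R (mod 10) forces S=7 ⇒ S=7.
Step 7. [col 4: T + F ≡ P (mod 10)] no forcing yet in column 4 (carry-in 1); F=3 is free and consistent — try it ⇒ F=3.
Step 8. [col 4: T + F ≡ P (mod 10)] from column 4 (T=0, F=3, carry-in 1, digits 0,1,3,6,7,8,9 already taken and all letters distinct): P must equal 4. So P=4.
Step 9. [col 6: F + V ≡ N (mod 10)] from column 6 (F=3, N=9, carry-in 1, digits 0,1,3,4,6,7,8,9 already taken and all letters distinct): V must equal 5. So V=5.

Answer: D=8, F=3, N=9, O=1, P=4, R=6, S=7, T=0, V=5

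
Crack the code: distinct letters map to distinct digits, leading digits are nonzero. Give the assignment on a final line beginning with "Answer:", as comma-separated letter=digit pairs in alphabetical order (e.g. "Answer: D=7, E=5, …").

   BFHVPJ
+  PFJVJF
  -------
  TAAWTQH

Step 1. [col 1: J + F ≡ H (mod 10)] no forcing yet in column 1 (carry-in 0); J=6 is free and consistent — try it, so J=6.
Step 2. [col 1: J + F ≡ H (mod 10)] F=7 is one option consistent with column 1 (J + F ≡ H (mod 10), carry-in 0) — take it ⇒ F=7.
Step 3. [T] adding two 6-digit numbers gives at most 6+1 digits, and here it does — T is that final carry and must be 1, so T=1.
Step 4. [col 1: J + F ≡ H (mod 10)] column 1: given J=6, F=7, carry-in 0, and digits 1,6,7 already taken and all letters distinct, J+F≡H (mod 10) forces H=3 ⇒ H=3.
Step 5. [col 2: P + J ≡ Q (mod 10)] no forcing yet in column 2 (carry-in 1); Q=2 is free and consistent — try it ⇒ Q=2.
Step 6. [col 2: P + J ≡ Q (mod 10)] in column 2 we have P+J≡Q with carry-in 1; given J=6, Q=2 and digits 1,2,3,6,7 already taken and all letters distinct, that pins P to 5, so P=5.
Step 7. [col 3: V + V ≡ T (mod 10)] in column 3 we have V+V≡T with carry-in 1; given T=1 and digits 1,2,3,5,6,7 already taken and all letters distinct, that pins V to 0, so V=0.
Step 8. [col 4: H + J ≡ W (mod 10)] from column 4 (H=3, J=6, carry-in 0, digits 0,1,2,3,5,6,7 already taken and all letters distinct): W must equal 9, so W=9.
Step 9. [col 5: F + F ≡ A (mod 10)] from column 5 (F=7, carry-in 0, digits 0,1,2,3,5,6,7,9 already taken and all letters distinct): A must equal 4. So A=4.
Step 10. [col 6: B + P ≡ A (mod 10)] in column 6 we have B+P≡A with carry-in 1; given P=5, A=4 and digits 0,1,2,3,4,5,6,7,9 already taken and all letters distinct, that pins B to 8 ⇒ B=8.

Answer: A=4, B=8, F=7, H=3, J=6, P=5, Q=2, T=1, V=0, W=9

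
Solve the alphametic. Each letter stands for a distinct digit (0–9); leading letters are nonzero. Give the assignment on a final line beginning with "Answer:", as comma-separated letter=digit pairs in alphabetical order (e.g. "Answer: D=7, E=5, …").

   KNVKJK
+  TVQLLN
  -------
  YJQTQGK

Step 1. [col 1: K + N ≡ K (mod 10)] column 1: given nothing yet, carry-in 0, and all letters distinct, none taken yet, K+N≡K (mod 10) forces N=0 ⇒ N=0.
Step 2. [col 1: K + N ≡ K (mod 10)] no forcing yet in column 1 (carry-in 0); K=5 is free and consistent — try it ⇒ K=5.
Step 3. [col 2: J + L ≡ G (mod 10)] G=6 is one option consistent with column 2 (J + L ≡ G (mod 10), carry-in 0) — take it. So G=6.
Step 4. [col 2: J + L ≡ G (mod 10)] several values work for L in column 2 (J + L ≡ G (mod 10), carry-in 0); try L=4, so L=4.
Step 5. [Y] the sum has 7 digits but both addends have 6; that extra leading digit Y is the final carry, namely 1 ⇒ Y=1.
Step 6. [col 2: J + L ≡ G (mod 10)] column 2 reads J+L+carry(0)=G with L=4, G=6; with digits 0,1,4,5,6 already taken and all letters distinct, the only value for J is 2. So J=2.
Step 7. [col 3: K + L ≡ Q (mod 10)] column 3 reads K+L+carry(0)=Q with K=5, L=4; with digits 0,1,2,4,5,6 already taken and all letters distinct, the only value for Q is 9. So Q=9.
Step 8. [col 4: V + Q ≡ T (mod 10)] in column 4 we have V+Q≡T with carry-in 0; given Q=9 and digits 0,1,2,4,5,6,9 already taken and all letters distinct, that pins T to 7. So T=7.
Step 9. [col 4: V + Q ≡ T (mod 10)] column 4: given Q=9, T=7, carry-in 0, and digits 0,1,2,4,5,6,7,9 already taken and all letters distinct, V+Q≡T (mod 10) forces V=8 ⇒ V=8.

Answer: G=6, J=2, K=5, L=4, N=0, Q=9, T=7, V=8, Y=1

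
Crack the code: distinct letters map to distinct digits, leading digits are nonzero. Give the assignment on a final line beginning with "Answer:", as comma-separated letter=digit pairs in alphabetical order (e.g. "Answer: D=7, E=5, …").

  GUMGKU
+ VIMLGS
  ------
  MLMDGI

Step 1. [col 1: U + S ≡ I (mod 10)] no forcing yet in column 1 (carry-in 0); U=3 is free and consistent — try it ⇒ U=3.
Step 2. [col 1: U + S ≡ I (mod 10)] column 1 (U + S ≡ I (mod 10), carry-in 0) doesn't pin I yet; pick I=4 and continue ⇒ I=4.
Step 3. [col 1: U + S ≡ I (mod 10)] in column 1 we have U+S≡I with carry-in 0; given U=3, I=4 and digits 3,4 already taken and all letters distinct, that pins S to 1, so S=1.
Step 4. [col 2: K + G ≡ G (mod 10)] column 2 reads K+G+carry(0)=G with nothing yet; with digits 1,3,4 already taken and all letters distinct, the only value for K is 0. So K=0.
Step 5. [col 2: K + G ≡ G (mod 10)] several values work for G in column 2 (K + G ≡ G (mod 10), carry-in 0); try G=7 ⇒ G=7.
Step 6. [col 3: G + L ≡ D (mod 10)] L=8 is one option consistent with column 3 (G + L ≡ D (mod 10), carry-in 0) — take it ⇒ L=8.
Step 7. [col 3: G + L ≡ D (mod 10)] from column 3 (G=7, L=8, carry-in 0, digits 0,1,3,4,7,8 already taken and all letters distinct): D must equal 5, so D=5.
Step 8. [col 4: M + M ≡ M (mod 10)] column 4 reads M+M+carry(1)=M with nothing yet; with digits 0,1,3,4,5,7,8 already taken and all letters distinct, the only value for M is 9 ⇒ M=9.
Step 9. [col 6: G + V ≡ M (mod 10)] column 6 reads G+V+carry(0)=M with G=7, M=9; with digits 0,1,3,4,5,7,8,9 already taken and all letters distinct, the only value for V is 2. So V=2.

Answer: D=5, G=7, I=4, K=0, L=8, M=9, S=1, U=3, V=2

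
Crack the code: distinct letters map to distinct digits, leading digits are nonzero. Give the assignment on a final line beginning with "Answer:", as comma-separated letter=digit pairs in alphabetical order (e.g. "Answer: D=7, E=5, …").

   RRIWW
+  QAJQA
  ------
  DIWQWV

Step 1. [col 1: W + A ≡ V (mod 10)] no forcing yet in column 1 (carry-in 0); V=0 is free and consistent — try it ⇒ V=0.
Step 2. [col 1: W + A ≡ V (mod 10)] no forcing yet in column 1 (carry-in 0); A=2 is free and consistent — try it. So A=2.
Step 3. [D] adding two 5-digit numbers gives at most 5+1 digits, and here it does — D is that final carry and must be 1, so D=1.
Step 4. [col 1: W + A ≡ V (mod 10)] column 1: given A=2, V=0, carry-in 0, and digits 0,1,2 already taken and all letters distinct, W+A≡V (mod 10) forces W=8 ⇒ W=8.
Step 5. [col 2: W + Q ≡ W (mod 10)] from column 2 (W=8, carry-in 1, digits 0,1,2,8 already taken and all letters distinct): Q must equal 9. So Q=9.
Step 6. [col 3: I + J ≡ Q (mod 10)] J=3 is one option consistent with column 3 (I + J ≡ Q (mod 10), carry-in 1) — take it, so J=3.
Step 7. [col 3: I + J ≡ Q (mod 10)] in column 3 we have I+J≡Q with carry-in 1; given J=3, Q=9 and digits 0,1,2,3,8,9 already taken and all letters distinct, that pins I to 5 ⇒ I=5.
Step 8. [col 4: R + A ≡ W (mod 10)] in column 4 we have R+A≡W with carry-in 0; given A=2, W=8 and digits 0,1,2,3,5,8,9 already taken and all letters distinct, that pins R to 6, so R=6.

Answer: A=2, D=1, I=5, J=3, Q=9, R=6, V=0, W=8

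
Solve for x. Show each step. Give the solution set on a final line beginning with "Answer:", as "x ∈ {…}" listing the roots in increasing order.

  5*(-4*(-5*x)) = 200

Step 1. [5*(-4*(-5*x)) = 200] 5·(inner) — divide through by 5, so div: -4*(-5*x) = 40.
Step 2. [-4*(-5*x) = 40] -4 out front; divide by -4. So div: -5*x = -10.
Step 3. [-5*x = -10] -5 out front; divide by -5, so div: x = 2.

Answer: x ∈ {2}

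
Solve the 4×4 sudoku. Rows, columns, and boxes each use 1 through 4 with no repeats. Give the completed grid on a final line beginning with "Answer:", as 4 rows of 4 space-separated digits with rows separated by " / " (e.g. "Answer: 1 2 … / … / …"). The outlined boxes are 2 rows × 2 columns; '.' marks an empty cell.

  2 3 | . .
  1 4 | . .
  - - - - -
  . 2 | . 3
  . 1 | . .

Step 1. [r1c4∈{1,4}] r1c4 is the only open cell in col 4 admitting 1 ⇒ r1c4=1.
Step 2. [r4c4∈{2,4}] r4c4 is the only open cell in col 4 admitting 4 ⇒ r4c4=4.
Step 3. [r2c3∈{2,3}] 3 has one home in row 2: r2c3, so r2c3=3.
Step 4. [r4c3∈{2}] r4c3 is down to just 2 ⇒ r4c3=2.
Step 5. [r1c3∈{4}] r1c3's peers cover all but 4 ⇒ r1c3=4.
Step 6. [r4c1∈{3}] r4c1 is down to just 3. So r4c1=3.
Step 7. [r3c1∈{4}] r3c1's peers cover all but 4, so r3c1=4.
Step 8. [r3c3∈{1}] r3c3's peers cover all but 1. So r3c3=1.
Step 9. [r2c4∈{2}] r2c4's peers cover all but 2 ⇒ r2c4=2.

Answer: 2 3 4 1 / 1 4 3 2 / 4 2 1 3 / 3 1 2 4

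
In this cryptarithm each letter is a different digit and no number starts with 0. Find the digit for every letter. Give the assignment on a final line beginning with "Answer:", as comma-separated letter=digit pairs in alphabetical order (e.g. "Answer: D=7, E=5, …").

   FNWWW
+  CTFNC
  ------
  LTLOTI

Step 1. [col 1: W + C ≡ I (mod 10)] W=2 is one option consistent with column 1 (W + C ≡ I (mod 10), carry-in 0) — take it ⇒ W=2.
Step 2. [col 1: W + C ≡ I (mod 10)] several values work for I in column 1 (W + C ≡ I (mod 10), carry-in 0); try I=9. So I=9.
Step 3. [L] L is the leading digit of a 6-digit sum of two 5-digit numbers; the final carry is exactly 1, so L=1.
Step 4. [col 1: W + C ≡ I (mod 10)] from column 1 (W=2, I=9, carry-in 0, digits 1,2,9 already taken and all letters distinct): C must equal 7 ⇒ C=7.
Step 5. [col 2: W + N ≡ T (mod 10)] no forcing yet in column 2 (carry-in 0); T=6 is free and consistent — try it, so T=6.
Step 6. [col 2: W + N ≡ T (mod 10)] in column 2 we have W+N≡T with carry-in 0; given W=2, T=6 and digits 1,2,6,7,9 already taken and all letters distinct, that pins N to 4 ⇒ N=4.
Step 7. [col 3: W + F ≡ O (mod 10)] column 3 (W + F ≡ O (mod 10), carry-in 0) doesn't pin O yet; pick O=0 and continue. So O=0.
Step 8. [col 3: W + F ≡ O (mod 10)] column 3 reads W+F+carry(0)=O with W=2, O=0; with digits 0,1,2,4,6,7,9 already taken and all letters distinct, the only value for F is 8, so F=8.

Answer: C=7, F=8, I=9, L=1, N=4, O=0, T=6, W=2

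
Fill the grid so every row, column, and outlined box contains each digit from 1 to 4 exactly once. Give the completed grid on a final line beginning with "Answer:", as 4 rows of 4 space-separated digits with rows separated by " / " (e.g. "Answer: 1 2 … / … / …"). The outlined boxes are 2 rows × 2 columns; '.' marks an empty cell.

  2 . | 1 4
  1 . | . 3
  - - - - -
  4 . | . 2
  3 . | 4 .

Step 1. [r4c2∈{1,2}] across row 4, 2 lands solely at r4c2 ⇒ r4c2=2.
Step 2. [r3c3∈{3}] r3c3 has the single candidate 3. So r3c3=3.
Step 3. [r3c2∈{1}] r3c2 has the single candidate 1 ⇒ r3c2=1.
Step 4. [r2c3∈{2}] r2c3's peers cover all but 2. So r2c3=2.
Step 5. [r2c2∈{4}] nothing but 4 survives at r2c2. So r2c2=4.
Step 6. [r1c2∈{3}] nothing but 3 survives at r1c2. So r1c2=3.
Step 7. [r4c4∈{1}] nothing but 1 survives at r4c4, so r4c4=1.

Answer: 2 3 1 4 / 1 4 2 3 / 4 1 3 2 / 3 2 4 1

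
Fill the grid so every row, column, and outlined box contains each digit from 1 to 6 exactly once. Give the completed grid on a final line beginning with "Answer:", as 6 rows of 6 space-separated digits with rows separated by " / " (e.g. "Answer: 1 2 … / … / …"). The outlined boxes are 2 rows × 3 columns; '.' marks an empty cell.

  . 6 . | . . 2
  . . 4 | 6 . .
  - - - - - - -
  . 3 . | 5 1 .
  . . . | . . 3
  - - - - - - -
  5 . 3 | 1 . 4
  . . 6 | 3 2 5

Step 1. [r3c1∈{2,4,6}] 4 has one home in row 3: r3c1 ⇒ r3c1=4.
Step 2. [r4c4∈{2,4}] col 4 places 2 nowhere but r4c4. So r4c4=2.
Step 3. [r6c1∈{1}] r6c1's peers cover all but 1, so r6c1=1.
Step 4. [r1c3∈{1,5}] r1c3 is the only open cell in row 1 admitting 1 ⇒ r1c3=1.
Step 5. [r2c2∈{2,5}] across box 1, 5 lands solely at r2c2, so r2c2=5.
Step 6. [r2c5∈{3}] only 3 remains possible at r2c5, so r2c5=3.
Step 7. [r4c5∈{4,6}] across row 4, 4 lands solely at r4c5. So r4c5=4.
Step 8. [r1c1∈{3}] r1c1's peers cover all but 3, so r1c1=3.
Step 9. [r5c5∈{6}] nothing but 6 survives at r5c5 ⇒ r5c5=6.
Step 10. [r4c3∈{5}] nothing but 5 survives at r4c3. So r4c3=5.
Step 11. [r1c4∈{4}] r1c4 has the single candidate 4 ⇒ r1c4=4.
Step 12. [r5c2∈{2}] only 2 remains possible at r5c2, so r5c2=2.
Step 13. [r1c5∈{5}] r1c5 is down to just 5 ⇒ r1c5=5.
Step 14. [r3c6∈{6}] r3c6's peers cover all but 6 ⇒ r3c6=6.
Step 15. [r4c2∈{1}] r4c2 is down to just 1 ⇒ r4c2=1.
Step 16. [r6c2∈{4}] r6c2 is down to just 4, so r6c2=4.
Step 17. [r3c3∈{2}] nothing but 2 survives at r3c3. So r3c3=2.
Step 18. [r2c6∈{1}] only 1 remains possible at r2c6, so r2c6=1.
Step 19. [r4c1∈{6}] r4c1 is down to just 6 ⇒ r4c1=6.
Step 20. [r2c1∈{2}] r2c1 is down to just 2 ⇒ r2c1=2.

Answer: 3 6 1 4 5 2 / 2 5 4 6 3 1 / 4 3 2 5 1 6 / 6 1 5 2 4 3 / 5 2 3 1 6 4 / 1 4 6 3 2 5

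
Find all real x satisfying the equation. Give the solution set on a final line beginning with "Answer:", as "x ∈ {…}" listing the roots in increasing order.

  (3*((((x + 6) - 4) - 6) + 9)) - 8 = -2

Step 1. [(3*((((x + 6) - 4) - 6) + 9)) - 8 = -2] -8 is outermost — add 8 both sides ⇒ sub: 3*((((x + 6) - 4) - 6) + 9) = 6.
Step 2. [3*((((x + 6) - 4) - 6) + 9) = 6] 3·(inner) — divide through by 3. So div: (((x + 6) - 4) - 6) + 9 = 2.
Step 3. [(((x + 6) - 4) - 6) + 9 = 2] peel the +9: subtract 9 from each side, so sub: ((x + 6) - 4) - 6 = -7.
Step 4. [((x + 6) - 4) - 6 = -7] peel the -6: add 6 from each side ⇒ sub: (x + 6) - 4 = -1.
Step 5. [(x + 6) - 4 = -1] add 4: x sits inside (… - 4). So sub: x + 6 = 3.
Step 6. [x + 6 = 3] 6 comes off first (subtract 6). So sub: x = -3.

Answer: x ∈ {-3}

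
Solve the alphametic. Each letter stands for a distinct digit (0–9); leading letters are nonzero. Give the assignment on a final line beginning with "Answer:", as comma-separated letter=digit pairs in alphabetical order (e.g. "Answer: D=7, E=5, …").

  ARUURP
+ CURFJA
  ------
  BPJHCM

Step 1. [col 1: P + A ≡ M (mod 10)] P=4 is one option consistent with column 1 (P + A ≡ M (mod 10), carry-in 0) — take it, so P=4.
Step 2. [col 1: P + A ≡ M (mod 10)] no forcing yet in column 1 (carry-in 0); A=6 is free and consistent — try it ⇒ A=6.
Step 3. [col 1: P + A ≡ M (mod 10)] in column 1 we have P+A≡M with carry-in 0; given P=4, A=6 and digits 4,6 already taken and all letters distinct, that pins M to 0, so M=0.
Step 4. [col 2: R + J ≡ C (mod 10)] C=2 is one option consistent with column 2 (R + J ≡ C (mod 10), carry-in 1) — take it, so C=2.
Step 5. [col 2: R + J ≡ C (mod 10)] R=8 is one option consistent with column 2 (R + J ≡ C (mod 10), carry-in 1) — take it ⇒ R=8.
Step 6. [col 2: R + J ≡ C (mod 10)] column 2: given R=8, C=2, carry-in 1, and digits 0,2,4,6,8 already taken and all letters distinct, R+J≡C (mod 10) forces J=3 ⇒ J=3.
Step 7. [col 3: U + F ≡ H (mod 10)] several values work for F in column 3 (U + F ≡ H (mod 10), carry-in 1); try F=1. So F=1.
Step 8. [col 3: U + F ≡ H (mod 10)] no forcing yet in column 3 (carry-in 1); U=5 is free and consistent — try it ⇒ U=5.
Step 9. [col 3: U + F ≡ H (mod 10)] column 3: given U=5, F=1, carry-in 1, and digits 0,1,2,3,4,5,6,8 already taken and all letters distinct, U+F≡H (mod 10) forces H=7. So H=7.
Step 10. [col 6: A + C ≡ B (mod 10)] column 6: given A=6, C=2, carry-in 1, and digits 0,1,2,3,4,5,6,7,8 already taken and all letters distinct, A+C≡B (mod 10) forces B=9 ⇒ B=9.

Answer: A=6, B=9, C=2, F=1, H=7, J=3, M=0, P=4, R=8, U=5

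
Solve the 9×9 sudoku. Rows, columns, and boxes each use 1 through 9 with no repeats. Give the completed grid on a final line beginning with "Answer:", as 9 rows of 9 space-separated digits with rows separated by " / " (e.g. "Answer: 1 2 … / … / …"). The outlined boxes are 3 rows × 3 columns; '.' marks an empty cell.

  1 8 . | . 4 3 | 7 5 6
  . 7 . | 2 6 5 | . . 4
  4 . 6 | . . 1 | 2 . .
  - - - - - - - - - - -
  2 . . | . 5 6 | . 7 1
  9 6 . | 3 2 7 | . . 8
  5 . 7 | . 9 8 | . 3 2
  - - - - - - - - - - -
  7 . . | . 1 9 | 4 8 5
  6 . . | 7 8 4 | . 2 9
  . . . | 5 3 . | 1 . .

Step 1. [r3c8∈{9}] r3c8's peers cover all but 9 ⇒ r3c8=9.
Step 2. [r4c3∈{3,4,8}] r4c3 is the only open cell in row 4 admitting 8, so r4c3=8.
Step 3. [r4c2∈{3,4}] 3 has one home in row 4: r4c2, so r4c2=3.
Step 4. [r5c3∈{1,4}] in row 5, 1 fits only at r5c3. So r5c3=1.
Step 5. [r7c3∈{2,3}] r7c3 is the only open cell in row 7 admitting 3 ⇒ r7c3=3.
Step 6. [r9c3∈{2,4,9}] in col 3, 4 fits only at r9c3, so r9c3=4.
Step 7. [r1c3∈{2,9}] across row 1, 2 lands solely at r1c3. So r1c3=2.
Step 8. [r6c2∈{4}] r6c2's peers cover all but 4, so r6c2=4.
Step 9. [r8c2∈{1,5}] across row 8, 1 lands solely at r8c2. So r8c2=1.
Step 10. [r2c1∈{3}] r2c1 is down to just 3, so r2c1=3.
Step 11. [r9c2∈{2,9}] row 9 places 9 nowhere but r9c2. So r9c2=9.
Step 12. [r4c4∈{4}] r4c4 is down to just 4. So r4c4=4.
Step 13. [r8c7∈{3}] r8c7 is down to just 3 ⇒ r8c7=3.
Step 14. [r9c1∈{8}] only 8 remains possible at r9c1. So r9c1=8.
Step 15. [r4c7∈{9}] r4c7 is down to just 9, so r4c7=9.
Step 16. [r5c8∈{4}] r5c8 is down to just 4, so r5c8=4.
Step 17. [r1c4∈{9}] only 9 remains possible at r1c4 ⇒ r1c4=9.
Step 18. [r3c9∈{3}] r3c9 has the single candidate 3, so r3c9=3.
Step 19. [r9c9∈{7}] r9c9's peers cover all but 7, so r9c9=7.
Step 20. [r3c5∈{7}] r3c5's peers cover all but 7, so r3c5=7.
Step 21. [r8c3∈{5}] r8c3's peers cover all but 5 ⇒ r8c3=5.
Step 22. [r9c6∈{2}] r9c6 is down to just 2. So r9c6=2.
Step 23. [r3c2∈{5}] only 5 remains possible at r3c2 ⇒ r3c2=5.
Step 24. [r2c8∈{1}] r2c8's peers cover all but 1. So r2c8=1.
Step 25. [r3c4∈{8}] r3c4's peers cover all but 8 ⇒ r3c4=8.
Step 26. [r9c8∈{6}] r9c8 is down to just 6. So r9c8=6.
Step 27. [r7c2∈{2}] r7c2 has the single candidate 2. So r7c2=2.
Step 28. [r2c7∈{8}] nothing but 8 survives at r2c7 ⇒ r2c7=8.
Step 29. [r6c4∈{1}] nothing but 1 survives at r6c4. So r6c4=1.
Step 30. [r6c7∈{6}] r6c7's peers cover all but 6, so r6c7=6.
Step 31. [r5c7∈{5}] nothing but 5 survives at r5c7 ⇒ r5c7=5.
Step 32. [r7c4∈{6}] nothing but 6 survives at r7c4 ⇒ r7c4=6.
Step 33. [r2c3∈{9}] only 9 remains possible at r2c3, so r2c3=9.

Answer: 1 8 2 9 4 3 7 5 6 / 3 7 9 2 6 5 8 1 4 / 4 5 6 8 7 1 2 9 3 / 2 3 8 4 5 6 9 7 1 / 9 6 1 3 2 7 5 4 8 / 5 4 7 1 9 8 6 3 2 / 7 2 3 6 1 9 4 8 5 / 6 1 5 7 8 4 3 2 9 / 8 9 4 5 3 2 1 6 7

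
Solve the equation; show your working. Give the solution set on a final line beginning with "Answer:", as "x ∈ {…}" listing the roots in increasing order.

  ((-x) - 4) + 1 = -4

Step 1. [((-x) - 4) + 1 = -4] subtract 1: x sits inside (… + 1) ⇒ sub: (-x) - 4 = -5.
Step 2. [(-x) - 4 = -5] -4 is outermost — add 4 both sides, so sub: -x = -1.
Step 3. [-x = -1] flip signs both sides. So neg: x = 1.

Answer: x ∈ {1}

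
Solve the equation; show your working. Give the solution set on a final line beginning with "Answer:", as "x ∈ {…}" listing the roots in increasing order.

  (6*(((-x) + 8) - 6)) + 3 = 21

Step 1. [(6*(((-x) + 8) - 6)) + 3 = 21] peel the +3: subtract 3 from each side. So sub: 6*(((-x) + 8) - 6) = 18.
Step 2. [6*(((-x) + 8) - 6) = 18] leading coefficient 6: divide by 6, so div: ((-x) + 8) - 6 = 3.
Step 3. [((-x) + 8) - 6 = 3] add 6: x sits inside (… - 6), so sub: (-x) + 8 = 9.
Step 4. [(-x) + 8 = 9] subtract 8: x sits inside (… + 8). So sub: -x = 1.
Step 5. [-x = 1] flip signs both sides. So neg: x = -1.

Answer: x ∈ {-1}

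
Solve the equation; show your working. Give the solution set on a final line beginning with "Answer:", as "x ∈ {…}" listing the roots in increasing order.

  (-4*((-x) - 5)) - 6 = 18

Step 1. [(-4*((-x) - 5)) - 6 = 18] the outer -6 inverts by adding 6, so sub: -4*((-x) - 5) = 24.
Step 2. [-4*((-x) - 5) = 24] LHS = -4·(…); ÷-4 both sides ⇒ div: (-x) - 5 = -6.
Step 3. [(-x) - 5 = -6] -5 is outermost — add 5 both sides, so sub: -x = -1.
Step 4. [-x = -1] flip signs both sides, so neg: x = 1.

Answer: x ∈ {1}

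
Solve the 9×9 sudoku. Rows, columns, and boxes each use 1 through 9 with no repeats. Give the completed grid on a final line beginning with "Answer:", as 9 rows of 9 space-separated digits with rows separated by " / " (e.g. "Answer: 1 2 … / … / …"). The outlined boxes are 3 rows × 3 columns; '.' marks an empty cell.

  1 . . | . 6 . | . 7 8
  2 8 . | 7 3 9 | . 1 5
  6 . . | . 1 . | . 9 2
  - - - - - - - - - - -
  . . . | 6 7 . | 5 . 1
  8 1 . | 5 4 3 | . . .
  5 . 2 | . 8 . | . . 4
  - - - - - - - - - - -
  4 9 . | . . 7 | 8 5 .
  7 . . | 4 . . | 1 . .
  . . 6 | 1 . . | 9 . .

Step 1. [r9c1∈{3}] r9c1 is down to just 3. So r9c1=3.
Step 2. [r2c3∈{4}] r2c3's peers cover all but 4 ⇒ r2c3=4.
Step 3. [r7c5∈{2}] r7c5 has the single candidate 2, so r7c5=2.
Step 4. [r8c6∈{5,6,8}] 6 has one home in col 6: r8c6. So r8c6=6.
Step 5. [r5c7∈{2,6,7}] in col 7, 2 fits only at r5c7, so r5c7=2.
Step 6. [r1c3∈{3,5,9}] r1c3 is the only open cell in row 1 admitting 9. So r1c3=9.
Step 7. [r4c3∈{3}] r4c3 has the single candidate 3 ⇒ r4c3=3.
Step 8. [r6c7∈{3,6,7}] r6c7 is the only open cell in col 7 admitting 7 ⇒ r6c7=7.
Step 9. [r3c2∈{3,5,7}] in col 2, 7 fits only at r3c2. So r3c2=7.
Step 10. [r3c3∈{5}] only 5 remains possible at r3c3, so r3c3=5.
Step 11. [r1c6∈{2,4,5}] in row 1, 5 fits only at r1c6. So r1c6=5.
Step 12. [r7c9∈{3,6}] across row 7, 6 lands solely at r7c9. So r7c9=6.
Step 13. [r6c8∈{3,6}] r6c8 is the only open cell in row 6 admitting 3 ⇒ r6c8=3.
Step 14. [r1c7∈{3,4}] in row 1, 4 fits only at r1c7. So r1c7=4.
Step 15. [r9c5∈{5}] only 5 remains possible at r9c5. So r9c5=5.
Step 16. [r9c2∈{2}] only 2 remains possible at r9c2 ⇒ r9c2=2.
Step 17. [r3c4∈{8}] r3c4's peers cover all but 8. So r3c4=8.
Step 18. [r3c6∈{4}] only 4 remains possible at r3c6. So r3c6=4.
Step 19. [r6c6∈{1}] r6c6 is down to just 1. So r6c6=1.
Step 20. [r5c9∈{9}] r5c9's peers cover all but 9 ⇒ r5c9=9.
Step 21. [r4c2∈{4}] r4c2's peers cover all but 4 ⇒ r4c2=4.
Step 22. [r4c8∈{8}] r4c8 is down to just 8 ⇒ r4c8=8.
Step 23. [r2c7∈{6}] r2c7 is down to just 6. So r2c7=6.
Step 24. [r6c4∈{9}] nothing but 9 survives at r6c4 ⇒ r6c4=9.
Step 25. [r9c9∈{7}] r9c9's peers cover all but 7, so r9c9=7.
Step 26. [r1c4∈{2}] r1c4 has the single candidate 2 ⇒ r1c4=2.
Step 27. [r8c2∈{5}] nothing but 5 survives at r8c2 ⇒ r8c2=5.
Step 28. [r5c8∈{6}] r5c8 has the single candidate 6. So r5c8=6.
Step 29. [r8c5∈{9}] r8c5's peers cover all but 9, so r8c5=9.
Step 30. [r8c8∈{2}] r8c8 has the single candidate 2, so r8c8=2.
Step 31. [r9c6∈{8}] r9c6 is down to just 8, so r9c6=8.
Step 32. [r8c9∈{3}] r8c9 has the single candidate 3 ⇒ r8c9=3.
Step 33. [r4c1∈{9}] r4c1 has the single candidate 9, so r4c1=9.
Step 34. [r3c7∈{3}] nothing but 3 survives at r3c7. So r3c7=3.
Step 35. [r7c3∈{1}] r7c3 has the single candidate 1. So r7c3=1.
Step 36. [r4c6∈{2}] nothing but 2 survives at r4c6 ⇒ r4c6=2.
Step 37. [r6c2∈{6}] only 6 remains possible at r6c2 ⇒ r6c2=6.
Step 38. [r8c3∈{8}] r8c3's peers cover all but 8. So r8c3=8.
Step 39. [r1c2∈{3}] nothing but 3 survives at r1c2. So r1c2=3.
Step 40. [r9c8∈{4}] r9c8's peers cover all but 4 ⇒ r9c8=4.
Step 41. [r7c4∈{3}] only 3 remains possible at r7c4. So r7c4=3.
Step 42. [r5c3∈{7}] only 7 remains possible at r5c3 ⇒ r5c3=7.

Answer: 1 3 9 2 6 5 4 7 8 / 2 8 4 7 3 9 6 1 5 / 6 7 5 8 1 4 3 9 2 / 9 4 3 6 7 2 5 8 1 / 8 1 7 5 4 3 2 6 9 / 5 6 2 9 8 1 7 3 4 / 4 9 1 3 2 7 8 5 6 / 7 5 8 4 9 6 1 2 3 / 3 2 6 1 5 8 9 4 7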